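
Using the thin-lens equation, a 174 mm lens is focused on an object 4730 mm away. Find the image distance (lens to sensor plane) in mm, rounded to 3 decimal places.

180.645 mm

1/dᵢ = 1/f − 1/dₒ = 1/174 − 1/4730 = 0.0055357 mm⁻¹.
dᵢ = 1/0.0055357 ≈ 180.6453 mm.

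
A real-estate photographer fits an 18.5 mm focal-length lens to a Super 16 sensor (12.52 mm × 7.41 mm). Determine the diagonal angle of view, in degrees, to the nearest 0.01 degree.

42.93°

Sensor diagonal = √(12.52² + 7.41²) = √211.6585 ≈ 14.5485 mm.
Angle of view α = 2·arctan(d/2f) with d = 14.5485 mm and f = 18.5 mm.
d/2f = 0.39320; arctan(0.39320) ≈ 21.4649°, so α ≈ 42.9297°.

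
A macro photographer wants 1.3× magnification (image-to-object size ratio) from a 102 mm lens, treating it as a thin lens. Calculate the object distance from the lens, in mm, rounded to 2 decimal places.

With m = dᵢ/dₒ and 1/f = 1/dₒ + 1/dᵢ, substituting dᵢ = m·dₒ gives 1/f = (1 + 1/m)/dₒ, hence dₒ = f·(1 + 1/m).
dₒ = 102 × (1 + 1/1.3) = 102 × 1.76923 ≈ 180.462 mm.

180.46 mm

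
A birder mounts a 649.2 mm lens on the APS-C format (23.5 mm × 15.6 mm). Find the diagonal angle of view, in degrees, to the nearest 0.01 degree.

Sensor diagonal = √(23.5² + 15.6²) = √795.6100 ≈ 28.2066 mm.
Angle of view α = 2·arctan(d/2f) with d = 28.2066 mm and f = 649.2 mm.
d/2f = 0.02172; arctan(0.02172) ≈ 1.2445°, so α ≈ 2.4890°.

2.49°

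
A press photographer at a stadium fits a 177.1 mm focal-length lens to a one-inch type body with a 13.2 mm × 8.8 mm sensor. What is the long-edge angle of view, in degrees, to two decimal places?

Angle of view α = 2·arctan(w/2f) with w = 13.2 mm and f = 177.1 mm.
w/2f = 0.03727; arctan(0.03727) ≈ 2.1343°, so α ≈ 4.2685°.

4.27°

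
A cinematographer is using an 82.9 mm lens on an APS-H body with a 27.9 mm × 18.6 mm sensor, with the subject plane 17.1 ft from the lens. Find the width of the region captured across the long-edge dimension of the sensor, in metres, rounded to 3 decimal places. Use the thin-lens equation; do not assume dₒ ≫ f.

1.726 m

dₒ: 17.1 ft × 304.8 mm/ft = 5212.08 mm.
Similar triangles through the lens centre give W/dₒ = w/dᵢ; with 1/f = 1/dₒ + 1/dᵢ this gives W = w·(dₒ − f)/f.
W = 27.9 mm × (5212.08 − 82.9) / 82.9 = 27.9 × 61.8719 ≈ 1726.226 mm = 1.72623 m.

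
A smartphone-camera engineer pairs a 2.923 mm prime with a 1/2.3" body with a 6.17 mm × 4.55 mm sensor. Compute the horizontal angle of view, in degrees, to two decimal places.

93.09°

Angle of view α = 2·arctan(w/2f) with w = 6.17 mm and f = 2.923 mm.
w/2f = 1.05542; arctan(1.05542) ≈ 46.5446°, so α ≈ 93.0891°.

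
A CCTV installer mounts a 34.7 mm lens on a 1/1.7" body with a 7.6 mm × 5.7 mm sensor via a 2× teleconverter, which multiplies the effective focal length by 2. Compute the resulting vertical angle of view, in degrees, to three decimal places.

Effective focal length f = 34.7 × 2 = 69.4 mm.
α = 2·arctan(5.7 / (2 × 69.4)) = 2·arctan(0.04107) ≈ 4.7032°.

4.703°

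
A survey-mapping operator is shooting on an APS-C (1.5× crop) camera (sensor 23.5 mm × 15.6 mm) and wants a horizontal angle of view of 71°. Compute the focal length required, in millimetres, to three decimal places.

From α = 2·arctan(w/2f) we get f = w / (2·tan(α/2)).
With w = 23.5 mm and α/2 = 35.5°, tan(α/2) ≈ 0.71329, so f ≈ 23.5 / 1.42659 ≈ 16.4729 mm.

16.473 mm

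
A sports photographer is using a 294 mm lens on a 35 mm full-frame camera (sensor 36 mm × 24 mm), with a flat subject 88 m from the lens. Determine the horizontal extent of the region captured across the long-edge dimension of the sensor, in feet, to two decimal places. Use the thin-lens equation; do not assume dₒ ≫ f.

35.23 ft

dₒ: 88 m = 88000 mm.
Similar triangles through the lens centre give W/dₒ = w/dᵢ; with 1/f = 1/dₒ + 1/dᵢ this gives W = w·(dₒ − f)/f.
W = 36 mm × (88000 − 294) / 294 = 36 × 298.3197 ≈ 10739.510 mm = 10739.510/304.8 ft = 35.2346 ft.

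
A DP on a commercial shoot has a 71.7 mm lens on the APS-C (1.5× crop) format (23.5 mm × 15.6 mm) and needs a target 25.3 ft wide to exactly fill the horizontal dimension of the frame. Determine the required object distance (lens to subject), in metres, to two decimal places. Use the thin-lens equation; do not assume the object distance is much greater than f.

W: 25.3 ft × 304.8 mm/ft = 7711.44 mm.
Magnification m = w/W = dᵢ/dₒ; combined with 1/f = 1/dₒ + 1/dᵢ this gives dₒ = f·(1 + W/w).
dₒ = 71.7 mm × (1 + 7711.44/23.5) = 71.7 × 329.1464 ≈ 23599.795 mm = 23.5998 m.

23.60 m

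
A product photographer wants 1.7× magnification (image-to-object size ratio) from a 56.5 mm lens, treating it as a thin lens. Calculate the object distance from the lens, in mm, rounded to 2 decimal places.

With m = dᵢ/dₒ and 1/f = 1/dₒ + 1/dᵢ, substituting dᵢ = m·dₒ gives 1/f = (1 + 1/m)/dₒ, hence dₒ = f·(1 + 1/m).
dₒ = 56.5 × (1 + 1/1.7) = 56.5 × 1.58824 ≈ 89.735 mm.

89.74 mm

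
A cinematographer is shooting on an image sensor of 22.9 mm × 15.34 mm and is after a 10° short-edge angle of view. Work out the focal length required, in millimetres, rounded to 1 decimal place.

From α = 2·arctan(h/2f) we get f = h / (2·tan(α/2)).
With h = 15.34 mm and α/2 = 5°, tan(α/2) ≈ 0.08749, so f ≈ 15.34 / 0.17498 ≈ 87.6685 mm.

87.7 mm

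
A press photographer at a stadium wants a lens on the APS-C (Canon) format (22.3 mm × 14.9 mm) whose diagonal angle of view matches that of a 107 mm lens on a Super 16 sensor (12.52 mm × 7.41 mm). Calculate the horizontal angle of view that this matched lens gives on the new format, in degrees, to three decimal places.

6.471°

Sensor diagonal = √(12.52² + 7.41²) = √211.6585 ≈ 14.5485 mm.
Sensor diagonal = √(22.3² + 14.9²) = √719.3000 ≈ 26.8198 mm.
Equal diagonal AOV ⇒ f₂ = f₁ · 26.8198/14.5485 = 107 × 1.84347 ≈ 197.2518 mm.
Horizontal AOV on the new format = 2·arctan(22.3 / (2 × 197.2518)) = 2·arctan(0.05653) ≈ 6.4706°.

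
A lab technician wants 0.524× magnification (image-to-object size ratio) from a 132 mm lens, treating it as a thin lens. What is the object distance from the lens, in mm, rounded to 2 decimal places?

383.91 mm

With m = dᵢ/dₒ and 1/f = 1/dₒ + 1/dᵢ, substituting dᵢ = m·dₒ gives 1/f = (1 + 1/m)/dₒ, hence dₒ = f·(1 + 1/m).
dₒ = 132 × (1 + 1/0.524) = 132 × 2.90840 ≈ 383.908 mm.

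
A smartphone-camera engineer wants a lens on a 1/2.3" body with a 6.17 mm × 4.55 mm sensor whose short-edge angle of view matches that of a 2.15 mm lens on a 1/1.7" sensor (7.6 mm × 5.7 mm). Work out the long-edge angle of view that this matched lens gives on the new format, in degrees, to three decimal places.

121.824°

Equal short-edge AOV ⇒ f₂ = f₁ · 4.55/5.7 = 2.15 × 0.79825 ≈ 1.7162 mm.
Long-edge AOV on the new format = 2·arctan(6.17 / (2 × 1.7162)) = 2·arctan(1.79755) ≈ 121.8244°.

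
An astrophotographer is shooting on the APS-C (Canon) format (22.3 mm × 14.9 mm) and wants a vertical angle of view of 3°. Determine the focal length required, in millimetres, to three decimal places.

From α = 2·arctan(h/2f) we get f = h / (2·tan(α/2)).
With h = 14.9 mm and α/2 = 1.5°, tan(α/2) ≈ 0.02619, so f ≈ 14.9 / 0.05237 ≈ 284.5040 mm.

284.504 mm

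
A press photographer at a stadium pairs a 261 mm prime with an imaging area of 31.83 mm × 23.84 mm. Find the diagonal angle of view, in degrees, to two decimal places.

Sensor diagonal = √(31.83² + 23.84²) = √1581.4945 ≈ 39.7680 mm.
Angle of view α = 2·arctan(d/2f) with d = 39.7680 mm and f = 261 mm.
d/2f = 0.07618; arctan(0.07618) ≈ 4.3566°, so α ≈ 8.7132°.

8.71°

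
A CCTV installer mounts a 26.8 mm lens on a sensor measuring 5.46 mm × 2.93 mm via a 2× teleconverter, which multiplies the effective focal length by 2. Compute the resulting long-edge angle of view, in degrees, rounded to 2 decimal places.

Effective focal length f = 26.8 × 2 = 53.6 mm.
α = 2·arctan(5.46 / (2 × 53.6)) = 2·arctan(0.05093) ≈ 5.8314°.

5.83°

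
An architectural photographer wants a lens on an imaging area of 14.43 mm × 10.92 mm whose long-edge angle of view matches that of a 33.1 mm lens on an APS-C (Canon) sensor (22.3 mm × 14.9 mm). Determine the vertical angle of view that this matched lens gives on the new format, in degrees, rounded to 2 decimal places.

Equal long-edge AOV ⇒ f₂ = f₁ · 14.43/22.3 = 33.1 × 0.64709 ≈ 21.4185 mm.
Vertical AOV on the new format = 2·arctan(10.92 / (2 × 21.4185)) = 2·arctan(0.25492) ≈ 28.6024°.

28.60°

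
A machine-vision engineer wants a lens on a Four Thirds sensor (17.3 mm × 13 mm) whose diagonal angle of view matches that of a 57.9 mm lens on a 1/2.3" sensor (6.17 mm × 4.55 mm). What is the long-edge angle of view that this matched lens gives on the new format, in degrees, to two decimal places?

6.06°

Sensor diagonal = √(6.17² + 4.55²) = √58.7714 ≈ 7.6663 mm.
Sensor diagonal = √(17.3² + 13²) = √468.2900 ≈ 21.6400 mm.
Equal diagonal AOV ⇒ f₂ = f₁ · 21.6400/7.6663 = 57.9 × 2.82276 ≈ 163.4380 mm.
Long-edge AOV on the new format = 2·arctan(17.3 / (2 × 163.4380)) = 2·arctan(0.05293) ≈ 6.0591°.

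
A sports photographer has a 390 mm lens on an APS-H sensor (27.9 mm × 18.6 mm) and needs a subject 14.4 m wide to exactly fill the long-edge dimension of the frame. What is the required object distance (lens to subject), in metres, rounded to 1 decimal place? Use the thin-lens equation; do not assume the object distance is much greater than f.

201.7 m

W: 14.4 m = 14400 mm.
Magnification m = w/W = dᵢ/dₒ; combined with 1/f = 1/dₒ + 1/dᵢ this gives dₒ = f·(1 + W/w).
dₒ = 390 mm × (1 + 14400/27.9) = 390 × 517.1290 ≈ 201680.323 mm = 201.68 m.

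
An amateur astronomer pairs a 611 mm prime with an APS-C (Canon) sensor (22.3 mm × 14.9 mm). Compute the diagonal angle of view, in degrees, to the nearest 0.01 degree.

Sensor diagonal = √(22.3² + 14.9²) = √719.3000 ≈ 26.8198 mm.
Angle of view α = 2·arctan(d/2f) with d = 26.8198 mm and f = 611 mm.
d/2f = 0.02195; arctan(0.02195) ≈ 1.2573°, so α ≈ 2.5146°.

2.51°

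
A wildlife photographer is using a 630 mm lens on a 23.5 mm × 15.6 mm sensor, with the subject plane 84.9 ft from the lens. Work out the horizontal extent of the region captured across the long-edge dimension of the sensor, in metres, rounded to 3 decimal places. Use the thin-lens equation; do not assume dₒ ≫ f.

dₒ: 84.9 ft × 304.8 mm/ft = 25877.52 mm.
Similar triangles through the lens centre give W/dₒ = w/dᵢ; with 1/f = 1/dₒ + 1/dᵢ this gives W = w·(dₒ − f)/f.
W = 23.5 mm × (25877.5 − 630) / 630 = 23.5 × 40.0754 ≈ 941.773 mm = 0.941773 m.

0.942 m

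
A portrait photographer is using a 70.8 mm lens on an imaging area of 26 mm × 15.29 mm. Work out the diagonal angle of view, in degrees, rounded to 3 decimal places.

Sensor diagonal = √(26² + 15.29²) = √909.7841 ≈ 30.1626 mm.
Angle of view α = 2·arctan(d/2f) with d = 30.1626 mm and f = 70.8 mm.
d/2f = 0.21301; arctan(0.21301) ≈ 12.0250°, so α ≈ 24.0500°.

24.050°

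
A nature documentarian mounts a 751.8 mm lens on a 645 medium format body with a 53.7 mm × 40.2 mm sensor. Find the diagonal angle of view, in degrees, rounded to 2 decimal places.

Sensor diagonal = √(53.7² + 40.2²) = √4499.7300 ≈ 67.0800 mm.
Angle of view α = 2·arctan(d/2f) with d = 67.0800 mm and f = 751.8 mm.
d/2f = 0.04461; arctan(0.04461) ≈ 2.5544°, so α ≈ 5.1089°.

5.11°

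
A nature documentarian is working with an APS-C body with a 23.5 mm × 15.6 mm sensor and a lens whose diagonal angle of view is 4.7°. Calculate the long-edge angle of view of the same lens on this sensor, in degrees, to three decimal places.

Sensor diagonal = √(23.5² + 15.6²) = √795.6100 ≈ 28.2066 mm.
From the diagonal AOV: f = 28.2066 / (2·tan(2.35°)) = 28.2066 / 0.08208 ≈ 343.6618 mm.
Long-edge AOV = 2·arctan(23.5 / (2 × 343.6618)) = 2·arctan(0.03419) ≈ 3.9164°.

3.916°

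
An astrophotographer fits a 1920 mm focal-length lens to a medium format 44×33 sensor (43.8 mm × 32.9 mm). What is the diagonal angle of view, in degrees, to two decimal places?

1.63°

Sensor diagonal = √(43.8² + 32.9²) = √3000.8500 ≈ 54.7800 mm.
Angle of view α = 2·arctan(d/2f) with d = 54.7800 mm and f = 1920 mm.
d/2f = 0.01427; arctan(0.01427) ≈ 0.8173°, so α ≈ 1.6346°.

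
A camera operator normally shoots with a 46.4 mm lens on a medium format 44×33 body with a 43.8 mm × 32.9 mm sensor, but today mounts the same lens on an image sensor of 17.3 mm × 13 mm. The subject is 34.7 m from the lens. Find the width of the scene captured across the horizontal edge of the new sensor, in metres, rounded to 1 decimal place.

The focal length stays 46.4 mm; the relevant sensor dimension is now w = 17.3 mm. Object distance dₒ = 34.7 m = 34700 mm.
Thin-lens field width W = w·(dₒ − f)/f = 17.3 × (34700 − 46.4)/46.4 ≈ 12920.416 mm = 12.9204 m.

12.9 m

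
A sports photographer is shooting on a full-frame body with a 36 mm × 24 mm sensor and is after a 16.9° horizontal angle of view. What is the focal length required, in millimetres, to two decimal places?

121.16 mm

From α = 2·arctan(w/2f) we get f = w / (2·tan(α/2)).
With w = 36 mm and α/2 = 8.45°, tan(α/2) ≈ 0.14856, so f ≈ 36 / 0.29712 ≈ 121.1640 mm.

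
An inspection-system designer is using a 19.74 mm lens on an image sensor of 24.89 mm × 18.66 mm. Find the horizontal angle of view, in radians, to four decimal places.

Angle of view α = 2·arctan(w/2f) with w = 24.89 mm and f = 19.74 mm.
w/2f = 0.63045; arctan(0.63045) ≈ 0.5625 rad, so α ≈ 1.1250 rad.

1.1250 rad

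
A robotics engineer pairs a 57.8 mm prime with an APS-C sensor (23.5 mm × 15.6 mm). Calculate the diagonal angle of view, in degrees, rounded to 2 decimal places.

Sensor diagonal = √(23.5² + 15.6²) = √795.6100 ≈ 28.2066 mm.
Angle of view α = 2·arctan(d/2f) with d = 28.2066 mm and f = 57.8 mm.
d/2f = 0.24400; arctan(0.24400) ≈ 13.7123°, so α ≈ 27.4246°.

27.42°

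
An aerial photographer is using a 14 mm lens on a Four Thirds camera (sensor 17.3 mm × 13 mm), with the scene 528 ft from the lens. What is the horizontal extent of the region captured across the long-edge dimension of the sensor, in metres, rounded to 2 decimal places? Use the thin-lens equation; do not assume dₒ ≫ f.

198.85 m

dₒ: 528 ft × 304.8 mm/ft = 160934.39 mm.
Similar triangles through the lens centre give W/dₒ = w/dᵢ; with 1/f = 1/dₒ + 1/dᵢ this gives W = w·(dₒ − f)/f.
W = 17.3 mm × (160934 − 14) / 14 = 17.3 × 11494.3139 ≈ 198851.631 mm = 198.852 m.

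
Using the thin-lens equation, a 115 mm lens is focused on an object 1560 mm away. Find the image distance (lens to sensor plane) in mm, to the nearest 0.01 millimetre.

124.15 mm

1/dᵢ = 1/f − 1/dₒ = 1/115 − 1/1560 = 0.0080546 mm⁻¹.
dᵢ = 1/0.0080546 ≈ 124.1522 mm.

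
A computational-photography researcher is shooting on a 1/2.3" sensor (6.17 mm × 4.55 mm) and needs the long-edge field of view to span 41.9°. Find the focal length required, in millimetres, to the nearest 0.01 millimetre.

From α = 2·arctan(w/2f) we get f = w / (2·tan(α/2)).
With w = 6.17 mm and α/2 = 20.95°, tan(α/2) ≈ 0.38286, so f ≈ 6.17 / 0.76573 ≈ 8.0577 mm.

8.06 mm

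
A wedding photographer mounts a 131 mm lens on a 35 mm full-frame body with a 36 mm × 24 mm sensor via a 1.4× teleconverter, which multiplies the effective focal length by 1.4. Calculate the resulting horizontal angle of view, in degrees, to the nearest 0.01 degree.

Effective focal length f = 131 × 1.4 = 183.4 mm.
α = 2·arctan(36 / (2 × 183.4)) = 2·arctan(0.09815) ≈ 11.2108°.

11.21°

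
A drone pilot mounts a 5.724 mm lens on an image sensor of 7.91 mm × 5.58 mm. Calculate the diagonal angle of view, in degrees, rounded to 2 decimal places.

Sensor diagonal = √(7.91² + 5.58²) = √93.7045 ≈ 9.6801 mm.
Angle of view α = 2·arctan(d/2f) with d = 9.6801 mm and f = 5.724 mm.
d/2f = 0.84557; arctan(0.84557) ≈ 40.2169°, so α ≈ 80.4339°.

80.43°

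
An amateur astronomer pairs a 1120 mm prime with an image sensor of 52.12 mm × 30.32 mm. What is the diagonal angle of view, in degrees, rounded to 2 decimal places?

Sensor diagonal = √(52.12² + 30.32²) = √3635.7968 ≈ 60.2976 mm.
Angle of view α = 2·arctan(d/2f) with d = 60.2976 mm and f = 1120 mm.
d/2f = 0.02692; arctan(0.02692) ≈ 1.5419°, so α ≈ 3.0839°.

3.08°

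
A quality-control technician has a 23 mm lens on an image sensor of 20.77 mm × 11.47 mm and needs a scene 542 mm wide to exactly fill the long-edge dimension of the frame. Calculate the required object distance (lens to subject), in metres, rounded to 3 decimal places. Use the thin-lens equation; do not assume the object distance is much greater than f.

0.623 m

Magnification m = w/W = dᵢ/dₒ; combined with 1/f = 1/dₒ + 1/dᵢ this gives dₒ = f·(1 + W/w).
dₒ = 23 mm × (1 + 542/20.77) = 23 × 27.0953 ≈ 623.193 mm = 0.623193 m.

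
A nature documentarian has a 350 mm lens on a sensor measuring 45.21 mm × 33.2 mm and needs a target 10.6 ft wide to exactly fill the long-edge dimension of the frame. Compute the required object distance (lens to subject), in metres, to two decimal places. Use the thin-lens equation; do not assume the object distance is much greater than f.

W: 10.6 ft × 304.8 mm/ft = 3230.88 mm.
Magnification m = w/W = dᵢ/dₒ; combined with 1/f = 1/dₒ + 1/dᵢ this gives dₒ = f·(1 + W/w).
dₒ = 350 mm × (1 + 3230.88/45.21) = 350 × 72.4638 ≈ 25362.342 mm = 25.3623 m.

25.36 m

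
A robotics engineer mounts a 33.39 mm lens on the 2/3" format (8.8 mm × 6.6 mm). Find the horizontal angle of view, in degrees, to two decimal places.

Angle of view α = 2·arctan(w/2f) with w = 8.8 mm and f = 33.39 mm.
w/2f = 0.13178; arctan(0.13178) ≈ 7.5070°, so α ≈ 15.0139°.

15.01°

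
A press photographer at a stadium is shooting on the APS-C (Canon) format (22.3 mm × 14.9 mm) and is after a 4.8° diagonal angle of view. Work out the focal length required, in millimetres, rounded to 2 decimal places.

Sensor diagonal = √(22.3² + 14.9²) = √719.3000 ≈ 26.8198 mm.
From α = 2·arctan(d/2f) we get f = d / (2·tan(α/2)).
With d = 26.8198 mm and α/2 = 2.4°, tan(α/2) ≈ 0.04191, so f ≈ 26.8198 / 0.08382 ≈ 319.9501 mm.

319.95 mm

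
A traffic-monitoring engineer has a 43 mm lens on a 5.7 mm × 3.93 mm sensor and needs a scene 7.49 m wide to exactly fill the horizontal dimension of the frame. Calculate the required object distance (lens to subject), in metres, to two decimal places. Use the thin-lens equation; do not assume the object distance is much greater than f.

W: 7.49 m = 7490 mm.
Magnification m = w/W = dᵢ/dₒ; combined with 1/f = 1/dₒ + 1/dᵢ this gives dₒ = f·(1 + W/w).
dₒ = 43 mm × (1 + 7490/5.7) = 43 × 1315.0351 ≈ 56546.509 mm = 56.5465 m.

56.55 m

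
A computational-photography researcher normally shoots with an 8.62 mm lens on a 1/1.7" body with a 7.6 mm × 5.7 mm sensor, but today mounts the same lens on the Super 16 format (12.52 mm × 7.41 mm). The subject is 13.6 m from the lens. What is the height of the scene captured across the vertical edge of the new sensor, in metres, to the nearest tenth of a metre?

The focal length stays 8.62 mm; the relevant sensor dimension is now h = 7.41 mm. Object distance dₒ = 13.6 m = 13600 mm.
Thin-lens field height W = h·(dₒ − f)/f = 7.41 × (13600 − 8.62)/8.62 ≈ 11683.541 mm = 11.6835 m.

11.7 m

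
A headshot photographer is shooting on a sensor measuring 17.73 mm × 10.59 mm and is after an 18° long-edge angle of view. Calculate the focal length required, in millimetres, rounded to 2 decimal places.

55.97 mm

From α = 2·arctan(w/2f) we get f = w / (2·tan(α/2)).
With w = 17.73 mm and α/2 = 9°, tan(α/2) ≈ 0.15838, so f ≈ 17.73 / 0.31677 ≈ 55.9714 mm.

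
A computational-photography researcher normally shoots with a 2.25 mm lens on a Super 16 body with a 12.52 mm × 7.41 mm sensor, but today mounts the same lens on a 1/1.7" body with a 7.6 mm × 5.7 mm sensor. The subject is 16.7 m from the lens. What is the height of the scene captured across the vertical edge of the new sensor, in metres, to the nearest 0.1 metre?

42.3 m

The focal length stays 2.25 mm; the relevant sensor dimension is now h = 5.7 mm. Object distance dₒ = 16.7 m = 16700 mm.
Thin-lens field height W = h·(dₒ − f)/f = 5.7 × (16700 − 2.25)/2.25 ≈ 42300.967 mm = 42.301 m.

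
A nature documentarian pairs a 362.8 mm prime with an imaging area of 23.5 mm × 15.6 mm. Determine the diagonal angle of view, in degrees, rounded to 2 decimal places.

4.45°

Sensor diagonal = √(23.5² + 15.6²) = √795.6100 ≈ 28.2066 mm.
Angle of view α = 2·arctan(d/2f) with d = 28.2066 mm and f = 362.8 mm.
d/2f = 0.03887; arctan(0.03887) ≈ 2.2262°, so α ≈ 4.4523°.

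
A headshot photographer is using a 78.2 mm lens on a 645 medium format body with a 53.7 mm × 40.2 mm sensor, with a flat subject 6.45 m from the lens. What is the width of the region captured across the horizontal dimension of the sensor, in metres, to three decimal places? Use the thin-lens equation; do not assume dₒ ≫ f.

dₒ: 6.45 m = 6450 mm.
Similar triangles through the lens centre give W/dₒ = w/dᵢ; with 1/f = 1/dₒ + 1/dᵢ this gives W = w·(dₒ − f)/f.
W = 53.7 mm × (6450 − 78.2) / 78.2 = 53.7 × 81.4808 ≈ 4375.520 mm = 4.37552 m.

4.376 m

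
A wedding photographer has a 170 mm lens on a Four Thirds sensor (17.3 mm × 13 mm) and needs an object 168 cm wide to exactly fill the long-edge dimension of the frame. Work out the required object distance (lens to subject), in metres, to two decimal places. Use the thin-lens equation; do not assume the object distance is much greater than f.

16.68 m

W: 168 cm = 1680 mm.
Magnification m = w/W = dᵢ/dₒ; combined with 1/f = 1/dₒ + 1/dᵢ this gives dₒ = f·(1 + W/w).
dₒ = 170 mm × (1 + 1680/17.3) = 170 × 98.1098 ≈ 16678.671 mm = 16.6787 m.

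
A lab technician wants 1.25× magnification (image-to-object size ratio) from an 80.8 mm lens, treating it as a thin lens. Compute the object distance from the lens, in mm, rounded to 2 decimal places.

145.44 mm

With m = dᵢ/dₒ and 1/f = 1/dₒ + 1/dᵢ, substituting dᵢ = m·dₒ gives 1/f = (1 + 1/m)/dₒ, hence dₒ = f·(1 + 1/m).
dₒ = 80.8 × (1 + 1/1.25) = 80.8 × 1.80000 ≈ 145.440 mm.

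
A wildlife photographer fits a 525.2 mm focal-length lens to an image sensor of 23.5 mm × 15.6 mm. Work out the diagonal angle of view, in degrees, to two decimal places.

3.08°

Sensor diagonal = √(23.5² + 15.6²) = √795.6100 ≈ 28.2066 mm.
Angle of view α = 2·arctan(d/2f) with d = 28.2066 mm and f = 525.2 mm.
d/2f = 0.02685; arctan(0.02685) ≈ 1.5382°, so α ≈ 3.0764°.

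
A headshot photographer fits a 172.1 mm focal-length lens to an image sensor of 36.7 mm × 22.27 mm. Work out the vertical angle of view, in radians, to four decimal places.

Angle of view α = 2·arctan(h/2f) with h = 22.27 mm and f = 172.1 mm.
h/2f = 0.06470; arctan(0.06470) ≈ 0.0646 rad, so α ≈ 0.1292 rad.

0.1292 rad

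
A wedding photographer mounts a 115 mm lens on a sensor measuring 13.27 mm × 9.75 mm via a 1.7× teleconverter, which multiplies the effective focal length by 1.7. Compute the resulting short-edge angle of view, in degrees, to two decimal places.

2.86°

Effective focal length f = 115 × 1.7 = 195.5 mm.
α = 2·arctan(9.75 / (2 × 195.5)) = 2·arctan(0.02494) ≈ 2.8569°.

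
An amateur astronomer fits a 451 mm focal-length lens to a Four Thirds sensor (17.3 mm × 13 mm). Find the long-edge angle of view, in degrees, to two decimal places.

Angle of view α = 2·arctan(w/2f) with w = 17.3 mm and f = 451 mm.
w/2f = 0.01918; arctan(0.01918) ≈ 1.0988°, so α ≈ 2.1976°.

2.20°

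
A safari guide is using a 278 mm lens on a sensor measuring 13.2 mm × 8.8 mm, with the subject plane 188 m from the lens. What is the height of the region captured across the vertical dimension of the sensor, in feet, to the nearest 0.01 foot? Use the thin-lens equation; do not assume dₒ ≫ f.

19.50 ft

dₒ: 188 m = 188000 mm.
Similar triangles through the lens centre give W/dₒ = h/dᵢ; with 1/f = 1/dₒ + 1/dᵢ this gives W = h·(dₒ − f)/f.
W = 8.8 mm × (188000 − 278) / 278 = 8.8 × 675.2590 ≈ 5942.279 mm = 5942.279/304.8 ft = 19.4957 ft.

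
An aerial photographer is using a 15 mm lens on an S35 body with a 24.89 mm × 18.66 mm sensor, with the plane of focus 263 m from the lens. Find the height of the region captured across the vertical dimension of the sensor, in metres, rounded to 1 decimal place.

327.2 m

dₒ: 263 m = 263000 mm.
Similar triangles through the lens centre give W/dₒ = h/dᵢ; with 1/f = 1/dₒ + 1/dᵢ this gives W = h·(dₒ − f)/f.
W = 18.66 mm × (263000 − 15) / 15 = 18.66 × 17532.3333 ≈ 327153.340 mm = 327.153 m.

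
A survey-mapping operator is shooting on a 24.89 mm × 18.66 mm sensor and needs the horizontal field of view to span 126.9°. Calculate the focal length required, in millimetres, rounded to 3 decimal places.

From α = 2·arctan(w/2f) we get f = w / (2·tan(α/2)).
With w = 24.89 mm and α/2 = 63.45°, tan(α/2) ≈ 2.00131, so f ≈ 24.89 / 4.00263 ≈ 6.2184 mm.

6.218 mm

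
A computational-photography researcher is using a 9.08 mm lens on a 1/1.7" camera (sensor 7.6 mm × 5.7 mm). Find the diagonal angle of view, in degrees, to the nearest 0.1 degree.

55.2°

Sensor diagonal = √(7.6² + 5.7²) = √90.2500 ≈ 9.5000 mm.
Angle of view α = 2·arctan(d/2f) with d = 9.5000 mm and f = 9.08 mm.
d/2f = 0.52313; arctan(0.52313) ≈ 27.6153°, so α ≈ 55.2306°.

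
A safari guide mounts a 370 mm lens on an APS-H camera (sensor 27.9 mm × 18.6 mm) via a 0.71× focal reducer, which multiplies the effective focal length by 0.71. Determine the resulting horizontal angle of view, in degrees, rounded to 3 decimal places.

Effective focal length f = 370 × 0.71 = 262.7 mm.
α = 2·arctan(27.9 / (2 × 262.7)) = 2·arctan(0.05310) ≈ 6.0794°.

6.079°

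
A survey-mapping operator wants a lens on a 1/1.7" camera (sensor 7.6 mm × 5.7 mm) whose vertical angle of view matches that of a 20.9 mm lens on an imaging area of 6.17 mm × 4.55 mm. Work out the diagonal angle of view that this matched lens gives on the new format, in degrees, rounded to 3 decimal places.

Equal vertical AOV ⇒ f₂ = f₁ · 5.7/4.55 = 20.9 × 1.25275 ≈ 26.1824 mm.
Sensor diagonal = √(7.6² + 5.7²) = √90.2500 ≈ 9.5000 mm.
Diagonal AOV on the new format = 2·arctan(9.5000 / (2 × 26.1824)) = 2·arctan(0.18142) ≈ 20.5655°.

20.565°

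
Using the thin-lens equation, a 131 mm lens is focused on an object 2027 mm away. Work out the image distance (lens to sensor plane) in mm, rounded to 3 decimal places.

1/dᵢ = 1/f − 1/dₒ = 1/131 − 1/2027 = 0.0071402 mm⁻¹.
dᵢ = 1/0.0071402 ≈ 140.0512 mm.

140.051 mm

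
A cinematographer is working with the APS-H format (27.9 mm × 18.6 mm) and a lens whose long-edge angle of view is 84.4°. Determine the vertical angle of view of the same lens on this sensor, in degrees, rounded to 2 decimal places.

62.31°

From the long-edge AOV: f = 27.9 / (2·tan(42.2°)) = 27.9 / 1.81349 ≈ 15.3847 mm.
Vertical AOV = 2·arctan(18.6 / (2 × 15.3847)) = 2·arctan(0.60450) ≈ 62.3056°.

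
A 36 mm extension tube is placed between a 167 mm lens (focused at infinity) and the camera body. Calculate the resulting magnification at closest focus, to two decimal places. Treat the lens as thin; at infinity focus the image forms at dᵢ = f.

0.22×

The tube moves the image plane from f to f + e, so dᵢ = 167 + 36 = 203 mm. Focus is achieved when 1/f = 1/dₒ + 1/dᵢ, giving dₒ = 1/(1/f − 1/(f+e)).
Magnification m = dᵢ/dₒ = (f+e)·(1/f − 1/(f+e)) = e/f = 36/167 ≈ 0.2156.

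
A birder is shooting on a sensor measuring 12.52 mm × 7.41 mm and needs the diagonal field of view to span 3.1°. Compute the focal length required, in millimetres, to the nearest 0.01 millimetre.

268.83 mm

Sensor diagonal = √(12.52² + 7.41²) = √211.6585 ≈ 14.5485 mm.
From α = 2·arctan(d/2f) we get f = d / (2·tan(α/2)).
With d = 14.5485 mm and α/2 = 1.55°, tan(α/2) ≈ 0.02706, so f ≈ 14.5485 / 0.05412 ≈ 268.8270 mm.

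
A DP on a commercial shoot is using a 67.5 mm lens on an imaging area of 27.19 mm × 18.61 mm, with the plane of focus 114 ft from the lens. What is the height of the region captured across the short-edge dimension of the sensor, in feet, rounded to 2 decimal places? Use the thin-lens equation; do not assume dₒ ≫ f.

dₒ: 114 ft × 304.8 mm/ft = 34747.20 mm.
Similar triangles through the lens centre give W/dₒ = h/dᵢ; with 1/f = 1/dₒ + 1/dᵢ this gives W = h·(dₒ − f)/f.
W = 18.61 mm × (34747.2 − 67.5) / 67.5 = 18.61 × 513.7733 ≈ 9561.321 mm = 9561.321/304.8 ft = 31.3692 ft.

31.37 ft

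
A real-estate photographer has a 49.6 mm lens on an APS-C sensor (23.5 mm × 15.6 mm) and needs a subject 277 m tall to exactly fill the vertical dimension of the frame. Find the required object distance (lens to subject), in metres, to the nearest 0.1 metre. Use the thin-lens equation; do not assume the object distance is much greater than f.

880.8 m

W: 277 m = 277000 mm.
Magnification m = h/W = dᵢ/dₒ; combined with 1/f = 1/dₒ + 1/dᵢ this gives dₒ = f·(1 + W/h).
dₒ = 49.6 mm × (1 + 277000/15.6) = 49.6 × 17757.4103 ≈ 880767.549 mm = 880.768 m.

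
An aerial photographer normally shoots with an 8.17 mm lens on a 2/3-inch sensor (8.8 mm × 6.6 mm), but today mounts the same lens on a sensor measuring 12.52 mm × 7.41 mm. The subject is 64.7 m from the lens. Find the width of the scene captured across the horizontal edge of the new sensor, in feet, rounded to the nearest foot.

325 ft

The focal length stays 8.17 mm; the relevant sensor dimension is now w = 12.52 mm. Object distance dₒ = 64.7 m = 64700 mm.
Thin-lens field width W = w·(dₒ − f)/f = 12.52 × (64700 − 8.17)/8.17 ≈ 99136.072 mm = 99136.072/304.8 ft = 325.25 ft.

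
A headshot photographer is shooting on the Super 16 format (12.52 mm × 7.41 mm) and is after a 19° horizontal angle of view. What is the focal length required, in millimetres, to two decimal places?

From α = 2·arctan(w/2f) we get f = w / (2·tan(α/2)).
With w = 12.52 mm and α/2 = 9.5°, tan(α/2) ≈ 0.16734, so f ≈ 12.52 / 0.33469 ≈ 37.4083 mm.

37.41 mm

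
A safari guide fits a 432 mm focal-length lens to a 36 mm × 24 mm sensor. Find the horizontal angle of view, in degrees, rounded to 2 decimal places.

4.77°

Angle of view α = 2·arctan(w/2f) with w = 36 mm and f = 432 mm.
w/2f = 0.04167; arctan(0.04167) ≈ 2.3859°, so α ≈ 4.7719°.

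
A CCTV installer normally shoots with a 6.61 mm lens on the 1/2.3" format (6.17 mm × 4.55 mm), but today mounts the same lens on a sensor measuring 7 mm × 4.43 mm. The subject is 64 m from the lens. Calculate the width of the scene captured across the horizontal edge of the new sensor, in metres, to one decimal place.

67.8 m

The focal length stays 6.61 mm; the relevant sensor dimension is now w = 7 mm. Object distance dₒ = 64 m = 64000 mm.
Thin-lens field width W = w·(dₒ − f)/f = 7 × (64000 − 6.61)/6.61 ≈ 67769.097 mm = 67.7691 m.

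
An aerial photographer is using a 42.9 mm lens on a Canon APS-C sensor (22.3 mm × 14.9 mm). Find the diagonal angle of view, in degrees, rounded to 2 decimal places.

Sensor diagonal = √(22.3² + 14.9²) = √719.3000 ≈ 26.8198 mm.
Angle of view α = 2·arctan(d/2f) with d = 26.8198 mm and f = 42.9 mm.
d/2f = 0.31258; arctan(0.31258) ≈ 17.3584°, so α ≈ 34.7169°.

34.72°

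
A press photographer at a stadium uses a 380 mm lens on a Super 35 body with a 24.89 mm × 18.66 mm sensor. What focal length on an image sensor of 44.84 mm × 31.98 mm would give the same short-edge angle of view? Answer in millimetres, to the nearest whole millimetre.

651 mm

Equal angle of view means equal height/f ratio, so f₂ = f₁ · (height₂/height₁) = 380 × 31.98/18.66.
f₂ = 380 × 1.71383 ≈ 651.254 mm.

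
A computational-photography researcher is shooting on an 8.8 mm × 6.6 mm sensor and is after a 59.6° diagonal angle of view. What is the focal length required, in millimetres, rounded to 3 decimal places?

Sensor diagonal = √(8.8² + 6.6²) = √121.0000 ≈ 11.0000 mm.
From α = 2·arctan(d/2f) we get f = d / (2·tan(α/2)).
With d = 11.0000 mm and α/2 = 29.8°, tan(α/2) ≈ 0.57271, so f ≈ 11.0000 / 1.14541 ≈ 9.6035 mm.

9.604 mm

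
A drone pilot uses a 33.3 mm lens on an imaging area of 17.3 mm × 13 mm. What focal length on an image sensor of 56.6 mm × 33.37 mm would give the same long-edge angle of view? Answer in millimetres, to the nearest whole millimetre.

Equal angle of view means equal width/f ratio, so f₂ = f₁ · (width₂/width₁) = 33.3 × 56.6/17.3.
f₂ = 33.3 × 3.27168 ≈ 108.947 mm.

109 mm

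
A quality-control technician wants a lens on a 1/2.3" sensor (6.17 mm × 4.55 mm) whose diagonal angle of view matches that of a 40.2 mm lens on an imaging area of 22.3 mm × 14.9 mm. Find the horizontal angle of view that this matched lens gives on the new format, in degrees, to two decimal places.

30.06°

Sensor diagonal = √(22.3² + 14.9²) = √719.3000 ≈ 26.8198 mm.
Sensor diagonal = √(6.17² + 4.55²) = √58.7714 ≈ 7.6663 mm.
Equal diagonal AOV ⇒ f₂ = f₁ · 7.6663/26.8198 = 40.2 × 0.28584 ≈ 11.4909 mm.
Horizontal AOV on the new format = 2·arctan(6.17 / (2 × 11.4909)) = 2·arctan(0.26847) ≈ 30.0560°.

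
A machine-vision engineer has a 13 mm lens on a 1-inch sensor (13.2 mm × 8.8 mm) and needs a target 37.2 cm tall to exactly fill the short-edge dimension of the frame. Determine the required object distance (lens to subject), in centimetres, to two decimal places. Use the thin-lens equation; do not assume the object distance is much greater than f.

56.25 cm

W: 37.2 cm = 372 mm.
Magnification m = h/W = dᵢ/dₒ; combined with 1/f = 1/dₒ + 1/dᵢ this gives dₒ = f·(1 + W/h).
dₒ = 13 mm × (1 + 372/8.8) = 13 × 43.2727 ≈ 562.545 mm = 56.2545 cm.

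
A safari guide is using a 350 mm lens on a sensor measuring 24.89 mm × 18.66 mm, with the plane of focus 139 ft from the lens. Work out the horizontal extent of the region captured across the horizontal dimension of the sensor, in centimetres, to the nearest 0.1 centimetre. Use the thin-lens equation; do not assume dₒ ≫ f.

dₒ: 139 ft × 304.8 mm/ft = 42367.20 mm.
Similar triangles through the lens centre give W/dₒ = w/dᵢ; with 1/f = 1/dₒ + 1/dᵢ this gives W = w·(dₒ − f)/f.
W = 24.89 mm × (42367.2 − 350) / 350 = 24.89 × 120.0491 ≈ 2988.023 mm = 298.802 cm.

298.8 cm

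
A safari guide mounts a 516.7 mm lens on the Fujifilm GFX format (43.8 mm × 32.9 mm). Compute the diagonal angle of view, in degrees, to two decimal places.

Sensor diagonal = √(43.8² + 32.9²) = √3000.8500 ≈ 54.7800 mm.
Angle of view α = 2·arctan(d/2f) with d = 54.7800 mm and f = 516.7 mm.
d/2f = 0.05301; arctan(0.05301) ≈ 3.0344°, so α ≈ 6.0688°.

6.07°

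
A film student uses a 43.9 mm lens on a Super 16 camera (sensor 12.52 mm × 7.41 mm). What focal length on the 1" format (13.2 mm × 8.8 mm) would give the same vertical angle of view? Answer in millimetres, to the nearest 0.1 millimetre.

52.1 mm

Equal angle of view means equal height/f ratio, so f₂ = f₁ · (height₂/height₁) = 43.9 × 8.8/7.41.
f₂ = 43.9 × 1.18758 ≈ 52.135 mm.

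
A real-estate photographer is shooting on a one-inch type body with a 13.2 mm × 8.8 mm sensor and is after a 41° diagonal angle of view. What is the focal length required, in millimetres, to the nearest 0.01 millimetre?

Sensor diagonal = √(13.2² + 8.8²) = √251.6800 ≈ 15.8644 mm.
From α = 2·arctan(d/2f) we get f = d / (2·tan(α/2)).
With d = 15.8644 mm and α/2 = 20.5°, tan(α/2) ≈ 0.37388, so f ≈ 15.8644 / 0.74777 ≈ 21.2157 mm.

21.22 mm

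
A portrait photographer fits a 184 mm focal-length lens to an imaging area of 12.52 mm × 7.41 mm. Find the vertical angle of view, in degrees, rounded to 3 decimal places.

Angle of view α = 2·arctan(h/2f) with h = 7.41 mm and f = 184 mm.
h/2f = 0.02014; arctan(0.02014) ≈ 1.1535°, so α ≈ 2.3071°.

2.307°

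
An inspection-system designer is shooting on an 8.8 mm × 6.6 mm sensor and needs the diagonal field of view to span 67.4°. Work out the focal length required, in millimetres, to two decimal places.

8.25 mm

Sensor diagonal = √(8.8² + 6.6²) = √121.0000 ≈ 11.0000 mm.
From α = 2·arctan(d/2f) we get f = d / (2·tan(α/2)).
With d = 11.0000 mm and α/2 = 33.7°, tan(α/2) ≈ 0.66692, so f ≈ 11.0000 / 1.33383 ≈ 8.2469 mm.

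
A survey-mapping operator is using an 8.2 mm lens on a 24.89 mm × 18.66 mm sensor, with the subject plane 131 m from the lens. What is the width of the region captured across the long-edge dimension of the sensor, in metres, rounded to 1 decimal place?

dₒ: 131 m = 131000 mm.
Similar triangles through the lens centre give W/dₒ = w/dᵢ; with 1/f = 1/dₒ + 1/dᵢ this gives W = w·(dₒ − f)/f.
W = 24.89 mm × (131000 − 8.2) / 8.2 = 24.89 × 15974.6098 ≈ 397608.037 mm = 397.608 m.

397.6 m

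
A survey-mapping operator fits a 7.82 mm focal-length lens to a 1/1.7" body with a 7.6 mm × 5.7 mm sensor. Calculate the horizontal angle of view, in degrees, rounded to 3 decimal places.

Angle of view α = 2·arctan(w/2f) with w = 7.6 mm and f = 7.82 mm.
w/2f = 0.48593; arctan(0.48593) ≈ 25.9167°, so α ≈ 51.8333°.

51.833°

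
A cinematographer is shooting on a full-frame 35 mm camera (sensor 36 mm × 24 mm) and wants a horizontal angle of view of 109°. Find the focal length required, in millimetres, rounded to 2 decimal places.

From α = 2·arctan(w/2f) we get f = w / (2·tan(α/2)).
With w = 36 mm and α/2 = 54.5°, tan(α/2) ≈ 1.40195, so f ≈ 36 / 2.80390 ≈ 12.8393 mm.

12.84 mm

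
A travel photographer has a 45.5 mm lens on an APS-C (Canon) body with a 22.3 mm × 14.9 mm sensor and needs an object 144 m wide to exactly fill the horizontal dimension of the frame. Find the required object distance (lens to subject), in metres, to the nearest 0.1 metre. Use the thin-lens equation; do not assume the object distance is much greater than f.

293.9 m

W: 144 m = 144000 mm.
Magnification m = w/W = dᵢ/dₒ; combined with 1/f = 1/dₒ + 1/dᵢ this gives dₒ = f·(1 + W/w).
dₒ = 45.5 mm × (1 + 144000/22.3) = 45.5 × 6458.3991 ≈ 293857.159 mm = 293.857 m.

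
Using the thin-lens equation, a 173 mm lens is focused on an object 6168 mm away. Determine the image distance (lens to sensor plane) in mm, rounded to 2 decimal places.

177.99 mm

1/dᵢ = 1/f − 1/dₒ = 1/173 − 1/6168 = 0.0056182 mm⁻¹.
dᵢ = 1/0.0056182 ≈ 177.9923 mm.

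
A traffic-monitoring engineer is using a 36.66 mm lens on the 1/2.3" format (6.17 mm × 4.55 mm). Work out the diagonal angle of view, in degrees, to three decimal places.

Sensor diagonal = √(6.17² + 4.55²) = √58.7714 ≈ 7.6663 mm.
Angle of view α = 2·arctan(d/2f) with d = 7.6663 mm and f = 36.66 mm.
d/2f = 0.10456; arctan(0.10456) ≈ 5.9691°, so α ≈ 11.9382°.

11.938°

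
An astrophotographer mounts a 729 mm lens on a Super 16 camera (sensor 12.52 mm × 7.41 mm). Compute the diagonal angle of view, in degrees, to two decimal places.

1.14°

Sensor diagonal = √(12.52² + 7.41²) = √211.6585 ≈ 14.5485 mm.
Angle of view α = 2·arctan(d/2f) with d = 14.5485 mm and f = 729 mm.
d/2f = 0.00998; arctan(0.00998) ≈ 0.5717°, so α ≈ 1.1434°.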